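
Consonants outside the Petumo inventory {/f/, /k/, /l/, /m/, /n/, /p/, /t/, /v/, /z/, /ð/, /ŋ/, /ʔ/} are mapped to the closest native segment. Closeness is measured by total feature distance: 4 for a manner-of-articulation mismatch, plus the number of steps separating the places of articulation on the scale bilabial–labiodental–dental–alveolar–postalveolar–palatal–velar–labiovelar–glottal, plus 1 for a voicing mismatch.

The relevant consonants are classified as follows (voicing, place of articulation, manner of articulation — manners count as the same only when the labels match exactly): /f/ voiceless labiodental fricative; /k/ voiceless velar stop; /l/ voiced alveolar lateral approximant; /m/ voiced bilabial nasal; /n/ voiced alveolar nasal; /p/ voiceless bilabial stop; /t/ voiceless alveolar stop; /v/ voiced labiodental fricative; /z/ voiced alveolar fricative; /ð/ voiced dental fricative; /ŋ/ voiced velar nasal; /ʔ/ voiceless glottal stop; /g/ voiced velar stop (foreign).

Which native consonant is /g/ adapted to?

/k/ is closest: same manner (stop), place distance 0 (velar→velar), voicing differs (+1); total 1. Next closest is /ʔ/ at distance 3.

k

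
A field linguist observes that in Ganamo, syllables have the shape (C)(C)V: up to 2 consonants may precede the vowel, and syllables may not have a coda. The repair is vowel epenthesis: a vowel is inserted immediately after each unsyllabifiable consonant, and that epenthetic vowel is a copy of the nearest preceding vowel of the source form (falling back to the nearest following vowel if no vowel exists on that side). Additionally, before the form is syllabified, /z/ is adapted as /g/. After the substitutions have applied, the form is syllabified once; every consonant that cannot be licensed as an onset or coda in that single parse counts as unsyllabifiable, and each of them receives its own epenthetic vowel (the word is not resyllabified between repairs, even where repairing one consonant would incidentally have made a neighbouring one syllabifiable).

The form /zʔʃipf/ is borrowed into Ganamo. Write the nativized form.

Substitution: /z/ → /g/, giving /gʔʃipf/.
Syllabifying with onset maximization leaves /g/, /p/, /f/ stranded (no codas are permitted; onsets may contain at most 2 consonants).
Epenthesis after each stranded consonant: /g/ → /gi/, /p/ → /pi/, /f/ → /fi/.

giʔʃipifi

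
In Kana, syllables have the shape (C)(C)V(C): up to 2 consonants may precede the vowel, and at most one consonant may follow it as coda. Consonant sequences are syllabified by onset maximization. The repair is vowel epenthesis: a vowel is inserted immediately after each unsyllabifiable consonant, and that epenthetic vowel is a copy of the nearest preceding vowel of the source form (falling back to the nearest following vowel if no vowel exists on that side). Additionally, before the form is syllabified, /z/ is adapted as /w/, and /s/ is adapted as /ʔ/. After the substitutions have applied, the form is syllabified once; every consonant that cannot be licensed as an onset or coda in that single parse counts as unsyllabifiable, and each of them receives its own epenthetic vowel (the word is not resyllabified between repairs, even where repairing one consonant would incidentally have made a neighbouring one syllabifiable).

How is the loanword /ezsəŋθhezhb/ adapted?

ewʔəŋθhewhebe

Substitution: /z/ → /w/, /s/ → /ʔ/, giving /ewʔəŋθhewhb/.
Syllabifying with onset maximization leaves /h/, /b/ stranded (at most one coda consonant is licensed; onsets may contain at most 2 consonants).
Inserting the epenthetic vowel yields /h/ → /he/, /b/ → /be/.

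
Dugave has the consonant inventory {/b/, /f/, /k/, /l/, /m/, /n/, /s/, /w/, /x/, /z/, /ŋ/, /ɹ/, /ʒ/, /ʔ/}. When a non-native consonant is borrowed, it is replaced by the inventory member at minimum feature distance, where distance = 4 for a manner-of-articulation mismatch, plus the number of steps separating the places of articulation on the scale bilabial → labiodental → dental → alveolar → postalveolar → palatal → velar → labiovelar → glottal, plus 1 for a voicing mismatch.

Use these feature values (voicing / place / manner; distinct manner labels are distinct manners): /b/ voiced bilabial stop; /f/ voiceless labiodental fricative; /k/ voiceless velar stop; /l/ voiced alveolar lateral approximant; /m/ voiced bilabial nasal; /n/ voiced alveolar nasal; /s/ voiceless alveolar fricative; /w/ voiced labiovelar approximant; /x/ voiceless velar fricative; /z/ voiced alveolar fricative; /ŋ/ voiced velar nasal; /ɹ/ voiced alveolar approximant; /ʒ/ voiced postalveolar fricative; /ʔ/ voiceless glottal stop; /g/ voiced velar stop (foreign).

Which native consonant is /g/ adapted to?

k

/k/ is closest: same manner (stop), place distance 0 (velar→velar), voicing differs (+1); total 1. Next closest is /ʔ/ at distance 3.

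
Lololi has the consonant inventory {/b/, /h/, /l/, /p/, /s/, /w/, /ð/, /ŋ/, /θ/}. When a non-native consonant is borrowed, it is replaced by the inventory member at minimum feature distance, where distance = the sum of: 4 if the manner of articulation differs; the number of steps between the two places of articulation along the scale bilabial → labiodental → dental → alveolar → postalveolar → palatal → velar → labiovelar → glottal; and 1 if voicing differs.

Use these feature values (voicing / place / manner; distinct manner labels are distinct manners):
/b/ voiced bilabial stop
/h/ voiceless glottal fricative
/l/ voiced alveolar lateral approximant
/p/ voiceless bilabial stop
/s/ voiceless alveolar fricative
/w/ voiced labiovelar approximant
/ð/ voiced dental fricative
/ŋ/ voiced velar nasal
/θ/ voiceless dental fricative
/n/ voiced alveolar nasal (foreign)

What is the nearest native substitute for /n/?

ŋ

/ŋ/ is closest: same manner (nasal), place distance 3 (alveolar→velar), same voicing; total 3. Next closest is /l/ at distance 4.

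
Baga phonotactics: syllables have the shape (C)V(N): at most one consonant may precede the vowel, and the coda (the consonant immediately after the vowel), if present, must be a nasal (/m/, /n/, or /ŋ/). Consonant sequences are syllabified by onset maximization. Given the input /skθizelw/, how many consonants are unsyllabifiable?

Syllabifying with onset maximization leaves /s/, /k/, /l/, /w/ stranded (only a nasal (/m/, /n/, or /ŋ/) is licensed in coda position; onsets are limited to one consonant).

4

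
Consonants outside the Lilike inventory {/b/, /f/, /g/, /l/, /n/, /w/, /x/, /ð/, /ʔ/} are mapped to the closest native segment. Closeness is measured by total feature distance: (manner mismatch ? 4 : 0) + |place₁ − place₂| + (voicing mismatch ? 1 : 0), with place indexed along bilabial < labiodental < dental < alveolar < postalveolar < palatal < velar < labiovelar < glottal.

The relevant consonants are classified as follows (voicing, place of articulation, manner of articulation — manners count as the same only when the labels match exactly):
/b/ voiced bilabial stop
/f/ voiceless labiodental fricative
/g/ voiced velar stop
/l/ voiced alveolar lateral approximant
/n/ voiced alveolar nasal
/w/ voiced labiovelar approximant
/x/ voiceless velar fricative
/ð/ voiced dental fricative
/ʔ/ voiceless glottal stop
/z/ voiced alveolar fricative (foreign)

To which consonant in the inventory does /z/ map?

ð

/ð/ is closest: same manner (fricative), place distance 1 (alveolar→dental), same voicing; total 1. Next closest is /f/ at distance 3.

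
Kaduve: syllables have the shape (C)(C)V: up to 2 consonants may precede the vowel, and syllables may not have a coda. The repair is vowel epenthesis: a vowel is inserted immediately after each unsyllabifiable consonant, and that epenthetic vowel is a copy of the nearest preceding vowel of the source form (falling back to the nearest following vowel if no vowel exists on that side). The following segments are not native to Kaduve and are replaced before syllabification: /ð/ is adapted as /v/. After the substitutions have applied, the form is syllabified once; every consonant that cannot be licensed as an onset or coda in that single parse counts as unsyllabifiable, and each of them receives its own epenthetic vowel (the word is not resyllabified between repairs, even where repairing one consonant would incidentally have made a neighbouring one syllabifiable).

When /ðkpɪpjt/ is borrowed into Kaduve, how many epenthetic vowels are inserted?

After substitution the input is /vkpɪpjt/.
The unsyllabifiable consonants are /v/, /p/, /j/, /t/; each receives one epenthetic vowel.

4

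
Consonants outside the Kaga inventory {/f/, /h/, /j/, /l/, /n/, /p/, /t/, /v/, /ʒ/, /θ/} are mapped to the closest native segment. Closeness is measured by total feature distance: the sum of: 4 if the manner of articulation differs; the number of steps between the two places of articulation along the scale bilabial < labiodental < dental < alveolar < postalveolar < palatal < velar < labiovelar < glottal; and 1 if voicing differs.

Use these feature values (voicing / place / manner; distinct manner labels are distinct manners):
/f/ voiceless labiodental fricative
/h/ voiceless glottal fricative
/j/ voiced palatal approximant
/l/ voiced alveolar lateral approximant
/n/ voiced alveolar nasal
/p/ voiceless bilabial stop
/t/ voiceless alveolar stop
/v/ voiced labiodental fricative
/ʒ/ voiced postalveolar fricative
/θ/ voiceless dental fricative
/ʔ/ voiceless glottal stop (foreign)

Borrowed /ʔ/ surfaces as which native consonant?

h

/h/ is closest: manner differs (stop→fricative, +4), place distance 0 (glottal→glottal), same voicing; total 4. Next closest is /t/ at distance 5.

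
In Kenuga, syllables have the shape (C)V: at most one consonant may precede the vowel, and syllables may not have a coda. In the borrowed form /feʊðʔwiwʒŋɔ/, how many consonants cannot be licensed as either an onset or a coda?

4

Syllabifying with onset maximization leaves /ð/, /ʔ/, /w/, /ʒ/ stranded (no codas are permitted; onsets are limited to one consonant).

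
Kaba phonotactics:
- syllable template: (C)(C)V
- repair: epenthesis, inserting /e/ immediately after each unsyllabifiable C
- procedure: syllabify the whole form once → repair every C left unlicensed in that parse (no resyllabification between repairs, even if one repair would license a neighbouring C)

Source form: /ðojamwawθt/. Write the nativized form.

The consonants /w/, /θ/, /t/ cannot be parsed into a legal (C)(C)V syllable (no codas are permitted; onsets may contain at most 2 consonants).
Each unlicensed consonant becomes the onset of a new syllable: /w/ → /we/, /θ/ → /θe/, /t/ → /te/.

ðojamwaweθete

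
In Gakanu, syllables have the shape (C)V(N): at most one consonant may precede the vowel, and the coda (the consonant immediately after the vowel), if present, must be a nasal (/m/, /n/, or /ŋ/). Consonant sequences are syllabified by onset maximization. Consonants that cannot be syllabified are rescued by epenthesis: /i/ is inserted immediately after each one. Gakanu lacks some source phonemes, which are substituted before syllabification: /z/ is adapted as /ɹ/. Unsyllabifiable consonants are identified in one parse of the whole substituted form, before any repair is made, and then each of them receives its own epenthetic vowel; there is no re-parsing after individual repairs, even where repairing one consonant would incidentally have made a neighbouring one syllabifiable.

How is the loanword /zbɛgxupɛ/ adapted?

ɹibɛgixupɛ

Substitution: /z/ → /ɹ/, giving /ɹbɛgxupɛ/.
Syllabifying with onset maximization leaves /ɹ/, /g/ stranded (only a nasal (/m/, /n/, or /ŋ/) is licensed in coda position; onsets are limited to one consonant).
Inserting the epenthetic vowel yields /ɹ/ → /ɹi/, /g/ → /gi/.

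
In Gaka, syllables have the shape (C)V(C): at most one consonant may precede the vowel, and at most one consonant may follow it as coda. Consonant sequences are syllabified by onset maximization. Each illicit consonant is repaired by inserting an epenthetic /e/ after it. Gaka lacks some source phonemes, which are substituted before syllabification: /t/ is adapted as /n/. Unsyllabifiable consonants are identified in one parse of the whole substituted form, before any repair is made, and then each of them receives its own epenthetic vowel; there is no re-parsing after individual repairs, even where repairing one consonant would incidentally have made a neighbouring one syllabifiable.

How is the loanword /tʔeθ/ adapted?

neʔeθ

Substitution: /t/ → /n/, giving /nʔeθ/.
The consonants /n/ cannot be parsed into a legal (C)V(C) syllable (at most one coda consonant is licensed; onsets are limited to one consonant).
Epenthesis after each stranded consonant: /n/ → /ne/.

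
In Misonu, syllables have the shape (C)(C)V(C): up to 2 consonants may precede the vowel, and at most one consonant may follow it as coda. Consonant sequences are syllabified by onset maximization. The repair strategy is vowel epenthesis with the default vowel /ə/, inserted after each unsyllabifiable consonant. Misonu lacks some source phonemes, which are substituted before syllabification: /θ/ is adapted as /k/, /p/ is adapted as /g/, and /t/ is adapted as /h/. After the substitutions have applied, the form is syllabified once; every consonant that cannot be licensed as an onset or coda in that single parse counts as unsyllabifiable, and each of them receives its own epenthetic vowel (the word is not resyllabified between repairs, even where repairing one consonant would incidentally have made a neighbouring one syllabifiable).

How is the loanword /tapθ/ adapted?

Substitution: /t/ → /h/, /p/ → /g/, /θ/ → /k/, giving /hagk/.
Under (C)(C)V(C), the unsyllabifiable consonants are /k/ (at most one coda consonant is licensed; onsets may contain at most 2 consonants).
Inserting the epenthetic vowel yields /k/ → /kə/.

hagkə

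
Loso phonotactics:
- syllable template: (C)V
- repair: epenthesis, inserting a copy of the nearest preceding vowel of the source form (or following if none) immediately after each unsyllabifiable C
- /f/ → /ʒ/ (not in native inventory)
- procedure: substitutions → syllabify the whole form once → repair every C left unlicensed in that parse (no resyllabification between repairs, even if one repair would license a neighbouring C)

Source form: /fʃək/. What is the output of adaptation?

ʒəʃəkə

Substitution: /f/ → /ʒ/, giving /ʒʃək/.
Syllabifying with onset maximization leaves /ʒ/, /k/ stranded (no codas are permitted; onsets are limited to one consonant).
Each unlicensed consonant becomes the onset of a new syllable: /ʒ/ → /ʒə/, /k/ → /kə/.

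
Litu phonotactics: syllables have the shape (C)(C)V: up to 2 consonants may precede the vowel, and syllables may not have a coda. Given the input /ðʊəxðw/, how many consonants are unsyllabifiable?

Under (C)(C)V, the unsyllabifiable consonants are /x/, /ð/, /w/ (no codas are permitted; onsets may contain at most 2 consonants).

3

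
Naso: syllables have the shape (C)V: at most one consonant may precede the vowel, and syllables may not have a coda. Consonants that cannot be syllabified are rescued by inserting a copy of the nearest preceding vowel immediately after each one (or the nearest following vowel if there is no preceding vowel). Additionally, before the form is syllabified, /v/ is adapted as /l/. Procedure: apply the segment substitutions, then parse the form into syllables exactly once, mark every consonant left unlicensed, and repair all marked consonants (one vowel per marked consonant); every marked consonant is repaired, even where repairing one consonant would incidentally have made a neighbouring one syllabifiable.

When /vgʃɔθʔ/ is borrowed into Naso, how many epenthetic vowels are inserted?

After substitution the input is /lgʃɔθʔ/.
The unsyllabifiable consonants are /l/, /g/, /θ/, /ʔ/; each receives one epenthetic vowel.

4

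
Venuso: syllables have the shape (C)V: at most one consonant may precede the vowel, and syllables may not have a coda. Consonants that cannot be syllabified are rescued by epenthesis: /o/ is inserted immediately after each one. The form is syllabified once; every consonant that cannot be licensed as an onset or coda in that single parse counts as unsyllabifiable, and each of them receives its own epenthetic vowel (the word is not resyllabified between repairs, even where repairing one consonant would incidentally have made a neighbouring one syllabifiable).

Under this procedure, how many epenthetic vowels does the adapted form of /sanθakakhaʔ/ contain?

3

The unsyllabifiable consonants are /n/, /k/, /ʔ/; each receives one epenthetic vowel.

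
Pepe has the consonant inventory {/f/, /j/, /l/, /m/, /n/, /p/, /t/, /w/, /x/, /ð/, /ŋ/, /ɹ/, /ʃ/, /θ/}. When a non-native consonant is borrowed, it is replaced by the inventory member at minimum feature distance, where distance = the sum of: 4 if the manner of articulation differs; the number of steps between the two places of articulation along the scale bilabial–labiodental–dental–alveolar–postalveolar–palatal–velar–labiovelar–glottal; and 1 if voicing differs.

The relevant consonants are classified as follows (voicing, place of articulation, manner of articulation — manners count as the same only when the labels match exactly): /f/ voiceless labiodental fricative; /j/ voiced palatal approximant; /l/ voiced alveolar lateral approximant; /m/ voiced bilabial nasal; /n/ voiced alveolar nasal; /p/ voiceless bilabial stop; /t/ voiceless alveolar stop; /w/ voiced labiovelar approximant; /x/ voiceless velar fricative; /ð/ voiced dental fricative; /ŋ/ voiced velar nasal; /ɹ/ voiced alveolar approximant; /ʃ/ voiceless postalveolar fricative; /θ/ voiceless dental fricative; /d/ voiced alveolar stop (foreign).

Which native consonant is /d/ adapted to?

t

/t/ is closest: same manner (stop), place distance 0 (alveolar→alveolar), voicing differs (+1); total 1. Next closest is /l/ at distance 4.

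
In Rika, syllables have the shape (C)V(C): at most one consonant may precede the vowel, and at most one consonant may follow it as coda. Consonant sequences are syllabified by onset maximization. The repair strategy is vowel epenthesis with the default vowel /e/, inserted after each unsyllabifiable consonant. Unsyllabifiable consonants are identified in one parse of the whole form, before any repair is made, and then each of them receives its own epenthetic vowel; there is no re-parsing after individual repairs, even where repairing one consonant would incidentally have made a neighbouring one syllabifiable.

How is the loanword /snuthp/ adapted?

senuthepe

The consonants /s/, /h/, /p/ cannot be parsed into a legal (C)V(C) syllable (at most one coda consonant is licensed; onsets are limited to one consonant).
Inserting the epenthetic vowel yields /s/ → /se/, /h/ → /he/, /p/ → /pe/.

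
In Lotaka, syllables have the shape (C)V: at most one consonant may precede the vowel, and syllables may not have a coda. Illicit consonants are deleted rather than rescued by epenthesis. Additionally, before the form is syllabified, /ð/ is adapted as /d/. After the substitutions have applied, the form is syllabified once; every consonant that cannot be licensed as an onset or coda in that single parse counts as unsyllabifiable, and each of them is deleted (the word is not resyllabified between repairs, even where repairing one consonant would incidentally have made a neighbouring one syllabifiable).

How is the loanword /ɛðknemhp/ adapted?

Substitution: /ð/ → /d/, giving /ɛdknemhp/.
The consonants /d/, /k/, /m/, /h/, /p/ cannot be parsed into a legal (C)V syllable (no codas are permitted; onsets are limited to one consonant).
Deleting the stranded consonants removes /d/, /k/, /m/, /h/, /p/.

ɛne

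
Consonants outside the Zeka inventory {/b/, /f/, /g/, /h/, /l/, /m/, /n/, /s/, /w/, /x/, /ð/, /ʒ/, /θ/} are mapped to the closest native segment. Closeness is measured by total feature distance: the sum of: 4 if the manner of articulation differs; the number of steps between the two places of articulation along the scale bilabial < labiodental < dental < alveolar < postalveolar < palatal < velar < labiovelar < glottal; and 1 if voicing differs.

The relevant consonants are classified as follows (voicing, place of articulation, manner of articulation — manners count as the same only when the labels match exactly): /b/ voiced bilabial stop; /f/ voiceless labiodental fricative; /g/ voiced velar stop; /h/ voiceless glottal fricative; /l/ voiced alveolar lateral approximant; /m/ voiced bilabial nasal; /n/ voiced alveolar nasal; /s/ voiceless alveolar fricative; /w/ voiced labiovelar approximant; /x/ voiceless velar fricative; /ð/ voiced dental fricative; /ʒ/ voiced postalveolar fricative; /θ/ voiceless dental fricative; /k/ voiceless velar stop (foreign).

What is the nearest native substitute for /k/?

/g/ is closest: same manner (stop), place distance 0 (velar→velar), voicing differs (+1); total 1. Next closest is /x/ at distance 4.

g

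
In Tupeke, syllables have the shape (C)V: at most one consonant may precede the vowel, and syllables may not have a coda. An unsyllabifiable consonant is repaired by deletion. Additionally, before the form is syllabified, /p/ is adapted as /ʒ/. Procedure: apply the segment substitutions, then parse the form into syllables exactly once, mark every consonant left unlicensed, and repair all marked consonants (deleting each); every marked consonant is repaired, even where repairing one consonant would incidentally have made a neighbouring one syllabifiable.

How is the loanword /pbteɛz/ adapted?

Substitution: /p/ → /ʒ/, giving /ʒbteɛz/.
Under (C)V, the unsyllabifiable consonants are /ʒ/, /b/, /z/ (no codas are permitted; onsets are limited to one consonant).
Deleting the stranded consonants removes /ʒ/, /b/, /z/.

teɛ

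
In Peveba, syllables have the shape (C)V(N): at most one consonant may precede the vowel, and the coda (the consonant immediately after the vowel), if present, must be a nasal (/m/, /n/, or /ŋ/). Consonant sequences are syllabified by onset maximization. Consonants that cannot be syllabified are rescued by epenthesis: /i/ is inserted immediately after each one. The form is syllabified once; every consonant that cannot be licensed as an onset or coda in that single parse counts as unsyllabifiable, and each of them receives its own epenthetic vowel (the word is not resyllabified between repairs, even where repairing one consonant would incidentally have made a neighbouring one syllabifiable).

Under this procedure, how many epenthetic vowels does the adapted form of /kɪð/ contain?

1

The unsyllabifiable consonants are /ð/; each receives one epenthetic vowel.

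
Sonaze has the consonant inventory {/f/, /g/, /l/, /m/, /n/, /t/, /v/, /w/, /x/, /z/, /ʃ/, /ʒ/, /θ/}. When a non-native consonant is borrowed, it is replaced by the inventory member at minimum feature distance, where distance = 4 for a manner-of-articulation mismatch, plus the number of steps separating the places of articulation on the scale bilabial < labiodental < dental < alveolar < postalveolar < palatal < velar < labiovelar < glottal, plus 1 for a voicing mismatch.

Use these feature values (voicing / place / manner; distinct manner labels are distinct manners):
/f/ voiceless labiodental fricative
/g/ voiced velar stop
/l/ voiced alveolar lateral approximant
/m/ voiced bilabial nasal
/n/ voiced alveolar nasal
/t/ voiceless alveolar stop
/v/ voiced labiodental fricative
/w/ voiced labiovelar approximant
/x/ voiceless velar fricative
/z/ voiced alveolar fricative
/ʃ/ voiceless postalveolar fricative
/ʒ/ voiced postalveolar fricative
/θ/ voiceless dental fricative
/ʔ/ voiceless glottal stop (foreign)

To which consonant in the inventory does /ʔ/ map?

g

/g/ is closest: same manner (stop), place distance 2 (glottal→velar), voicing differs (+1); total 3. Next closest is /t/ at distance 5.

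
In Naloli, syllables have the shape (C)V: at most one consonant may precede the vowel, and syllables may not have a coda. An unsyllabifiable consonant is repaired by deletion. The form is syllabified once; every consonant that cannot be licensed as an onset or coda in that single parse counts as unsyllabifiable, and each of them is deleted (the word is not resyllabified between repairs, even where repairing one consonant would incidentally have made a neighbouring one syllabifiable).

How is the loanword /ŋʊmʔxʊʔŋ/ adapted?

Syllabifying with onset maximization leaves /m/, /ʔ/, /ʔ/, /ŋ/ stranded (no codas are permitted; onsets are limited to one consonant).
Each unlicensed consonant is deleted: /m/, /ʔ/, /ʔ/, /ŋ/.

ŋʊxʊ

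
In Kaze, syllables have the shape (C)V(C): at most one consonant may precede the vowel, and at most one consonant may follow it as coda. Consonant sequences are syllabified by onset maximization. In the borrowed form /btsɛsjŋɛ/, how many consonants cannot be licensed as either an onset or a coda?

3

The consonants /b/, /t/, /j/ cannot be parsed into a legal (C)V(C) syllable (at most one coda consonant is licensed; onsets are limited to one consonant).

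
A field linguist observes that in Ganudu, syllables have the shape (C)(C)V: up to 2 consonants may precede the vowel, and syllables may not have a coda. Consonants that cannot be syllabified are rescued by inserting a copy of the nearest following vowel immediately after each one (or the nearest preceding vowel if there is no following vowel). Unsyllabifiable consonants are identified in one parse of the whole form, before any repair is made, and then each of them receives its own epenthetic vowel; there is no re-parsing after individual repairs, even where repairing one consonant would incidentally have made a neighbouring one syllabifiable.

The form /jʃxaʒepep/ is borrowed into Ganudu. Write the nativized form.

Under (C)(C)V, the unsyllabifiable consonants are /j/, /p/ (no codas are permitted; onsets may contain at most 2 consonants).
Epenthesis after each stranded consonant: /j/ → /ja/, /p/ → /pe/.

jaʃxaʒepepe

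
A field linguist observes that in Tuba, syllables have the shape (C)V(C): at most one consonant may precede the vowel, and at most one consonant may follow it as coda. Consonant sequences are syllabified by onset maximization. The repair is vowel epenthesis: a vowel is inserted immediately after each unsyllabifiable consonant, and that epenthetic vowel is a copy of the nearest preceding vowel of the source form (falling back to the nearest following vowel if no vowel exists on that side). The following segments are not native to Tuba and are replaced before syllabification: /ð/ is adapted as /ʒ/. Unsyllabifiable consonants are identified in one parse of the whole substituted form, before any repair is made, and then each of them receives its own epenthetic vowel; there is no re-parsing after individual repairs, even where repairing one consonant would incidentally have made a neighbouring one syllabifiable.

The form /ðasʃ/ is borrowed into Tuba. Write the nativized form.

Substitution: /ð/ → /ʒ/, giving /ʒasʃ/.
Under (C)V(C), the unsyllabifiable consonants are /ʃ/ (at most one coda consonant is licensed; onsets are limited to one consonant).
Each unlicensed consonant becomes the onset of a new syllable: /ʃ/ → /ʃa/.

ʒasʃa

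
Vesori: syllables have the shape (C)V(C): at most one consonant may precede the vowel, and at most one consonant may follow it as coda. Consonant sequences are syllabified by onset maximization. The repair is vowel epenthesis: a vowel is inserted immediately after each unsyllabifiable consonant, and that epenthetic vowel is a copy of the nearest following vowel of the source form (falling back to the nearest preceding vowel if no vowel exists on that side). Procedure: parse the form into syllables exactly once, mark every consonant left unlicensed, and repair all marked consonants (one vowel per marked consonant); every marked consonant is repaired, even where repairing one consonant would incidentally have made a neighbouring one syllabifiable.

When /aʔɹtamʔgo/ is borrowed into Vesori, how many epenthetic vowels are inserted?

The unsyllabifiable consonants are /ɹ/, /ʔ/; each receives one epenthetic vowel.

2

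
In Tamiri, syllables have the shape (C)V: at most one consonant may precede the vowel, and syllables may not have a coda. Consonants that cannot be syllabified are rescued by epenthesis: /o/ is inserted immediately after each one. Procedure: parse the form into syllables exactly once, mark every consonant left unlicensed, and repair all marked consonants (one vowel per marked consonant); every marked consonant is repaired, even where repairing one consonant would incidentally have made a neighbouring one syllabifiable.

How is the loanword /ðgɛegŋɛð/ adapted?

The consonants /ð/, /g/, /ð/ cannot be parsed into a legal (C)V syllable (no codas are permitted; onsets are limited to one consonant).
Inserting the epenthetic vowel yields /ð/ → /ðo/, /g/ → /go/, /ð/ → /ðo/.

ðogɛegoŋɛðo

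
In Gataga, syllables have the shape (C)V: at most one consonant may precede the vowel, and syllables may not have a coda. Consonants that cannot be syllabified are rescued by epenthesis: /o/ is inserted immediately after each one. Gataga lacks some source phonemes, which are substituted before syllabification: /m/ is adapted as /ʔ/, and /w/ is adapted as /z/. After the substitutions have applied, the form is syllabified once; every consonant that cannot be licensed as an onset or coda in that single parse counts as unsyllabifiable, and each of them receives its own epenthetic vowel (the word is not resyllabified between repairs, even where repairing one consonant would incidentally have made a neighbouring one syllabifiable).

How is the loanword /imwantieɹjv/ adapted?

Substitution: /m/ → /ʔ/, /w/ → /z/, giving /iʔzantieɹjv/.
Syllabifying with onset maximization leaves /ʔ/, /n/, /ɹ/, /j/, /v/ stranded (no codas are permitted; onsets are limited to one consonant).
Epenthesis after each stranded consonant: /ʔ/ → /ʔo/, /n/ → /no/, /ɹ/ → /ɹo/, /j/ → /jo/, /v/ → /vo/.

iʔozanotieɹojovo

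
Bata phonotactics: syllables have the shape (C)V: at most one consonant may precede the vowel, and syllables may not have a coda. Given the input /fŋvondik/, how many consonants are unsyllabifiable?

Syllabifying with onset maximization leaves /f/, /ŋ/, /n/, /k/ stranded (no codas are permitted; onsets are limited to one consonant).

4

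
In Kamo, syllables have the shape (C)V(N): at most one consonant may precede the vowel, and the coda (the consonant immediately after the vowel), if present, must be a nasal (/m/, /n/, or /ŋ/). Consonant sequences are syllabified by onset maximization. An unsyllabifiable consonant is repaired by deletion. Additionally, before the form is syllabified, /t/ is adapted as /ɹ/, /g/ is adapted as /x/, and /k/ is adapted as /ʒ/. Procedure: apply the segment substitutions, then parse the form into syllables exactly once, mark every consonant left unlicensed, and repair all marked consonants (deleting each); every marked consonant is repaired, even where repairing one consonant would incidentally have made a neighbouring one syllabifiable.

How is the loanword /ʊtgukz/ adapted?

ʊxu

Substitution: /t/ → /ɹ/, /g/ → /x/, /k/ → /ʒ/, giving /ʊɹxuʒz/.
Under (C)V(N), the unsyllabifiable consonants are /ɹ/, /ʒ/, /z/ (only a nasal (/m/, /n/, or /ŋ/) is licensed in coda position; onsets are limited to one consonant).
Each unlicensed consonant is deleted: /ɹ/, /ʒ/, /z/.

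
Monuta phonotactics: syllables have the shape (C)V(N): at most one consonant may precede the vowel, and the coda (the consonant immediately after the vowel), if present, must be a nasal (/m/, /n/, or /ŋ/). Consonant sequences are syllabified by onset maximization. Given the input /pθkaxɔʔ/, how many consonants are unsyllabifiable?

3

The consonants /p/, /θ/, /ʔ/ cannot be parsed into a legal (C)V(N) syllable (only a nasal (/m/, /n/, or /ŋ/) is licensed in coda position; onsets are limited to one consonant).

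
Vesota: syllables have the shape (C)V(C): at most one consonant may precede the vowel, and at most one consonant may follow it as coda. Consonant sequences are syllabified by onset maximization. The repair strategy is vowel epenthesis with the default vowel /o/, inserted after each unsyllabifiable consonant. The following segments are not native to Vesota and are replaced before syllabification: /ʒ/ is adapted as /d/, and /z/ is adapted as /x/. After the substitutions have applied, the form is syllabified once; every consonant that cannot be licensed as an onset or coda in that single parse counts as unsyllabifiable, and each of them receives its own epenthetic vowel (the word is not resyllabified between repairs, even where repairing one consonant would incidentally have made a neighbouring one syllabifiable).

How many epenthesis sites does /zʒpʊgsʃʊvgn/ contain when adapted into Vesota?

After substitution the input is /xdpʊgsʃʊvgn/.
The unsyllabifiable consonants are /x/, /d/, /s/, /g/, /n/; each receives one epenthetic vowel.

5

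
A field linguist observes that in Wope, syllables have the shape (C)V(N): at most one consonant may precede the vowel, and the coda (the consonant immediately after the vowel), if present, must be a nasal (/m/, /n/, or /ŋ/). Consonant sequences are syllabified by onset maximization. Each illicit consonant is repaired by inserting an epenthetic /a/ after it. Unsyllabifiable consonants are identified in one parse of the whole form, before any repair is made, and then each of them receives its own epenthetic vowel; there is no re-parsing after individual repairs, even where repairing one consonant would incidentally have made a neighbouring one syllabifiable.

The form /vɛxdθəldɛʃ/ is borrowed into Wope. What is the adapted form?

vɛxadaθəladɛʃa

Syllabifying with onset maximization leaves /x/, /d/, /l/, /ʃ/ stranded (only a nasal (/m/, /n/, or /ŋ/) is licensed in coda position; onsets are limited to one consonant).
Each unlicensed consonant becomes the onset of a new syllable: /x/ → /xa/, /d/ → /da/, /l/ → /la/, /ʃ/ → /ʃa/.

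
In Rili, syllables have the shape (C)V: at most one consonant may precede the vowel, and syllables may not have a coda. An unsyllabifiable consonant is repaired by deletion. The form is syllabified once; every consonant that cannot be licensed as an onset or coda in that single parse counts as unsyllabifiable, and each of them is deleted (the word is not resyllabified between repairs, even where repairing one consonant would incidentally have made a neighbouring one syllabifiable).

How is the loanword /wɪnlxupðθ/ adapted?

wɪxu

Under (C)V, the unsyllabifiable consonants are /n/, /l/, /p/, /ð/, /θ/ (no codas are permitted; onsets are limited to one consonant).
Deleting the stranded consonants removes /n/, /l/, /p/, /ð/, /θ/.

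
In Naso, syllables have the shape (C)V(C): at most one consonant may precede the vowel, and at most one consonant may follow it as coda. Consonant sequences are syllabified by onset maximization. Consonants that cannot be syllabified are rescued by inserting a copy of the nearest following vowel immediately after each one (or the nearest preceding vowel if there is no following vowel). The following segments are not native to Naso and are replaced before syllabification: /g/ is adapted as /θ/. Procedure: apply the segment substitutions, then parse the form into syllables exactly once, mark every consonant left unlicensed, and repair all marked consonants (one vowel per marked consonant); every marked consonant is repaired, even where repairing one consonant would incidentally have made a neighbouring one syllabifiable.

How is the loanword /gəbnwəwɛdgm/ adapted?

Substitution: /g/ → /θ/, giving /θəbnwəwɛdθm/.
The consonants /n/, /θ/, /m/ cannot be parsed into a legal (C)V(C) syllable (at most one coda consonant is licensed; onsets are limited to one consonant).
Inserting the epenthetic vowel yields /n/ → /nə/, /θ/ → /θɛ/, /m/ → /mɛ/.

θəbnəwəwɛdθɛmɛ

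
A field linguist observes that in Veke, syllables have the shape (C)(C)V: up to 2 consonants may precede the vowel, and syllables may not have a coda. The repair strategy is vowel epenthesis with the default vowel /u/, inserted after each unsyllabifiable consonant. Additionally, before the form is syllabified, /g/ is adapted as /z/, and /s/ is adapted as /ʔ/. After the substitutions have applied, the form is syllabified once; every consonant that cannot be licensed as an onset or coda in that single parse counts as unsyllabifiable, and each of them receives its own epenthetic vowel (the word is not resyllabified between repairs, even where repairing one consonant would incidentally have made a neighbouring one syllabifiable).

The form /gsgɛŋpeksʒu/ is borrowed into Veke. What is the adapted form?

zuʔzɛŋpekuʔʒu

Substitution: /g/ → /z/, /s/ → /ʔ/, giving /zʔzɛŋpekʔʒu/.
Syllabifying with onset maximization leaves /z/, /k/ stranded (no codas are permitted; onsets may contain at most 2 consonants).
Epenthesis after each stranded consonant: /z/ → /zu/, /k/ → /ku/.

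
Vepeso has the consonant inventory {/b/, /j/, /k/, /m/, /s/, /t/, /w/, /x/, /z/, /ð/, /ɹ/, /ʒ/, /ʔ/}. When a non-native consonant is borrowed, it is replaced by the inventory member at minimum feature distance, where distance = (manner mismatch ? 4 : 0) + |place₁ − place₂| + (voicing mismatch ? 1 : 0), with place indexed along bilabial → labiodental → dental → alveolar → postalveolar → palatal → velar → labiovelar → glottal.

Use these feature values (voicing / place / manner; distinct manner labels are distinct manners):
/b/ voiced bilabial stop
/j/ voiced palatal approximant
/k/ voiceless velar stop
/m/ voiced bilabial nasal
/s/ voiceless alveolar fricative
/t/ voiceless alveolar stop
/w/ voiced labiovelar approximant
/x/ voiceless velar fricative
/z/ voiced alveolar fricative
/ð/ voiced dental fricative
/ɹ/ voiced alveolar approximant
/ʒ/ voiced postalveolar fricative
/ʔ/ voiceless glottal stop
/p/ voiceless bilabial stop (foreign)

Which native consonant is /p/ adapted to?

b

/b/ is closest: same manner (stop), place distance 0 (bilabial→bilabial), voicing differs (+1); total 1. Next closest is /t/ at distance 3.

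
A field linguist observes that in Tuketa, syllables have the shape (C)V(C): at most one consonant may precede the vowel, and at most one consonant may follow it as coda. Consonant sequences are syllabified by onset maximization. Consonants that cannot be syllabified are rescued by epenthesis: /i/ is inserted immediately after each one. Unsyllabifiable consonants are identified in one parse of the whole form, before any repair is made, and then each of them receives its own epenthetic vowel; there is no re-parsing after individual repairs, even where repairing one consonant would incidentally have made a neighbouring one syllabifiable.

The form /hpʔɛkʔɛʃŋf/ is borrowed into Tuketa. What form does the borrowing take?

Syllabifying with onset maximization leaves /h/, /p/, /ŋ/, /f/ stranded (at most one coda consonant is licensed; onsets are limited to one consonant).
Each unlicensed consonant becomes the onset of a new syllable: /h/ → /hi/, /p/ → /pi/, /ŋ/ → /ŋi/, /f/ → /fi/.

hipiʔɛkʔɛʃŋifi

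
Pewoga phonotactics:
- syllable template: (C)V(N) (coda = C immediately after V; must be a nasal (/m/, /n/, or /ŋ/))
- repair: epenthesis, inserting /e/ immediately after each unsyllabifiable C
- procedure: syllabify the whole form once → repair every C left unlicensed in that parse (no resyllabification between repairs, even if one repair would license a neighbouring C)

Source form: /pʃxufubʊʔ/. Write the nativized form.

Syllabifying with onset maximization leaves /p/, /ʃ/, /ʔ/ stranded (only a nasal (/m/, /n/, or /ŋ/) is licensed in coda position; onsets are limited to one consonant).
Inserting the epenthetic vowel yields /p/ → /pe/, /ʃ/ → /ʃe/, /ʔ/ → /ʔe/.

peʃexufubʊʔe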